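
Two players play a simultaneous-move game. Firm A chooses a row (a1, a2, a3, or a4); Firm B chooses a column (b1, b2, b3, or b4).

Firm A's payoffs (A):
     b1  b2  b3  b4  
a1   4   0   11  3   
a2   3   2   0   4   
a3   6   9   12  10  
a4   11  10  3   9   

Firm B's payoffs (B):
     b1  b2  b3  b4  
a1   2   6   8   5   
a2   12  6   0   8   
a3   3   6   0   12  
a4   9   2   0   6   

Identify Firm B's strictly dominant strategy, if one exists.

No strictly dominant strategy

Check whether one of Firm B's strategies beats all alternatives regardless of what the opponent does.
b1 is not dominant: against a1, b2 gives 6 > 2.
b2 is not dominant: against a1, b3 gives 8 > 6.
b3 is not dominant: against a2, b1 gives 12 > 0.
b4 is not dominant: against a1, b2 gives 6 > 5.
No single strategy is best against every opponent action.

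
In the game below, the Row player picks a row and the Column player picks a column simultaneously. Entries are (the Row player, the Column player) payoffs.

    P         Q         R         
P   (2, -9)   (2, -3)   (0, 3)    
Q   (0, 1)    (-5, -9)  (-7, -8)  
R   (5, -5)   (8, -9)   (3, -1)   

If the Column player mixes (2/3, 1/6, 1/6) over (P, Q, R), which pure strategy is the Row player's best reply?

R

Compute the Row player's expected payoff from each pure strategy against the given mix.
P: (2/3)·2 + (1/6)·2 + (1/6)·0 = 5/3
Q: (2/3)·0 + (1/6)·(-5) + (1/6)·(-7) = -2
R: (2/3)·5 + (1/6)·8 + (1/6)·3 = 31/6
Highest expected payoff is 31/6, from R.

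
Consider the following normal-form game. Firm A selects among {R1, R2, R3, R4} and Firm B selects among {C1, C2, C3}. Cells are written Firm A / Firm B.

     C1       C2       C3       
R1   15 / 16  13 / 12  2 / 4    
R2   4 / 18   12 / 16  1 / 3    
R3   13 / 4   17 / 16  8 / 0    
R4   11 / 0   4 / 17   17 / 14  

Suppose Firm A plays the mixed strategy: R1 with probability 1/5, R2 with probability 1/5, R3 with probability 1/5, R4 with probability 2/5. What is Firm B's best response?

Firm B's best reply maximizes expected payoff against the mix.
C1: (1/5)·16 + (1/5)·18 + (1/5)·4 + (2/5)·0 = 38/5
C2: (1/5)·12 + (1/5)·16 + (1/5)·16 + (2/5)·17 = 78/5
C3: (1/5)·4 + (1/5)·3 + (1/5)·0 + (2/5)·14 = 7
Highest expected payoff is 78/5, from C2.

C2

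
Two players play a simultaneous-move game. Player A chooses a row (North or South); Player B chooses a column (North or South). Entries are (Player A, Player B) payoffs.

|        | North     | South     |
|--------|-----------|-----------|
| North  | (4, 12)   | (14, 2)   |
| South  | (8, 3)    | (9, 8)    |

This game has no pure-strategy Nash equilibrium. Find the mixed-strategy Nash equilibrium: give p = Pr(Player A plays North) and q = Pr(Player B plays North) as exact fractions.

p = 1/3, q = 5/9

Each player's mixing probability is pinned down by making the *other* player indifferent.
Player B indifferent between North and South: p·12 + (1−p)·3 = p·2 + (1−p)·8 ⟹ 3 + 9p = 8 + (-6)p ⟹ p = 1/3.
Player A indifferent between North and South: q·4 + (1−q)·14 = q·8 + (1−q)·9 ⟹ 14 + (-10)q = 9 + (-1)q ⟹ q = 5/9.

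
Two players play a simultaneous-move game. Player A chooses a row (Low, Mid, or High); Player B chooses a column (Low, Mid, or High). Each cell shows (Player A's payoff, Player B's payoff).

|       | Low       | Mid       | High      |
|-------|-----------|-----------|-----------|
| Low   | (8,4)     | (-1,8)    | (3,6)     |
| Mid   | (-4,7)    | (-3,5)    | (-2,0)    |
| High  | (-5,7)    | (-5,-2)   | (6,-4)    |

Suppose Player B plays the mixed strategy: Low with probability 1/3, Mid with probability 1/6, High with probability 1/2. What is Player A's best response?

Player A's best reply maximizes expected payoff against the mix.
Low: (1/3)·8 + (1/6)·(-1) + (1/2)·3 = 4
Mid: (1/3)·(-4) + (1/6)·(-3) + (1/2)·(-2) = -17/6
High: (1/3)·(-5) + (1/6)·(-5) + (1/2)·6 = 1/2
Highest expected payoff is 4, from Low.

Low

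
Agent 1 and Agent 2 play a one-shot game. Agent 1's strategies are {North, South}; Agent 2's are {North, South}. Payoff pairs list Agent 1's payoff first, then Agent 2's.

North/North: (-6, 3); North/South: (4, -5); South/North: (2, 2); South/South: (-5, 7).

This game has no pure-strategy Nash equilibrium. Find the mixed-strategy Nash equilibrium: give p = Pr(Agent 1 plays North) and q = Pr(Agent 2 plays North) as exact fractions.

p = 5/13, q = 9/17

In a mixed NE each player is indifferent between their pure strategies, so the opponent's mix sets the indifference.
Agent 2 indifferent between North and South: p·3 + (1−p)·2 = p·(-5) + (1−p)·7 ⟹ 2 + 1p = 7 + (-12)p ⟹ p = 5/13.
Agent 1 indifferent between North and South: q·(-6) + (1−q)·4 = q·2 + (1−q)·(-5) ⟹ 4 + (-10)q = (-5) + 7q ⟹ q = 9/17.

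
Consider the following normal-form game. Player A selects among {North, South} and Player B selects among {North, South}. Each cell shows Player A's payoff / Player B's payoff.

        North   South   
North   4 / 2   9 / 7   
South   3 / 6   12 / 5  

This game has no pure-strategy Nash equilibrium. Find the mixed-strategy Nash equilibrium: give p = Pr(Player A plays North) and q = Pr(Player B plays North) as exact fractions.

In a mixed NE each player is indifferent between their pure strategies, so the opponent's mix sets the indifference.
Player B indifferent between North and South: p·2 + (1−p)·6 = p·7 + (1−p)·5 ⟹ 6 + (-4)p = 5 + 2p ⟹ p = 1/6.
Player A indifferent between North and South: q·4 + (1−q)·9 = q·3 + (1−q)·12 ⟹ 9 + (-5)q = 12 + (-9)q ⟹ q = 3/4.

p = 1/6, q = 3/4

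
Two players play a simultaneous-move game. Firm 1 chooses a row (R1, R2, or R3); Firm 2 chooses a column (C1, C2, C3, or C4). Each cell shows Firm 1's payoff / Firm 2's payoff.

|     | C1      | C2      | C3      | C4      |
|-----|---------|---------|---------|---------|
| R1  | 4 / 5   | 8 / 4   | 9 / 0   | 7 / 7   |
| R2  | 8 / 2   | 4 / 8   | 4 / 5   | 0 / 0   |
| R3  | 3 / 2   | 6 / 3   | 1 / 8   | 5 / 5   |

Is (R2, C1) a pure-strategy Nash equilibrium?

No

Holding Firm 2 at C1: Firm 1 gets 8 from R2, versus 4 from R1, 3 from R3. No profitable deviation for Firm 1.
Holding Firm 1 at R2: Firm 2 gets 2 from C1 but could get 8 by switching to C2. Firm 2 has a profitable deviation.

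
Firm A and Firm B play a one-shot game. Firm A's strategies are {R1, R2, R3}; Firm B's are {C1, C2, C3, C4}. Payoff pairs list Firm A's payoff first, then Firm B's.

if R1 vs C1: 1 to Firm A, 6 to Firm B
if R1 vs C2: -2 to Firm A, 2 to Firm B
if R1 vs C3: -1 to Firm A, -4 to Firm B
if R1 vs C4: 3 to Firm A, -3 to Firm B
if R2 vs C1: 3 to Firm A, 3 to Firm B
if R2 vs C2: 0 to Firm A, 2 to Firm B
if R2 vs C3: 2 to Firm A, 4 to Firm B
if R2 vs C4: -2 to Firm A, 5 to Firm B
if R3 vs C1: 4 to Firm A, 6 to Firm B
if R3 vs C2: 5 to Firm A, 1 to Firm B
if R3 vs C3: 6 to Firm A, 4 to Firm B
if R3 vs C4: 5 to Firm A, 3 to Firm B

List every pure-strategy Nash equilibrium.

(R3, C1)

Find each player's best response to every opponent strategy; NE are the intersections.
Firm A's best responses — vs C1: R3 (payoff 4); vs C2: R3 (payoff 5); vs C3: R3 (payoff 6); vs C4: R3 (payoff 5).
Firm B's best responses — vs R1: C1 (payoff 6); vs R2: C4 (payoff 5); vs R3: C1 (payoff 6).
The only mutual best response is (R3, C1); neither player gains by switching there.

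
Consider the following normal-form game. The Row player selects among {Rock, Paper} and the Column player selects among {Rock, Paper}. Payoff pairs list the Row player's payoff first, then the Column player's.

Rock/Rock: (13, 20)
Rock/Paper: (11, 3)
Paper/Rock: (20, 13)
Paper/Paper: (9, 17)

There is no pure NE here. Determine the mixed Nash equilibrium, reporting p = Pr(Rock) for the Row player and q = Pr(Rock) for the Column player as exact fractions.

In a mixed NE each player is indifferent between their pure strategies, so the opponent's mix sets the indifference.
The Column player indifferent between Rock and Paper: p·20 + (1−p)·13 = p·3 + (1−p)·17 ⟹ 13 + 7p = 17 + (-14)p ⟹ p = 4/21.
The Row player indifferent between Rock and Paper: q·13 + (1−q)·11 = q·20 + (1−q)·9 ⟹ 11 + 2q = 9 + 11q ⟹ q = 2/9.

p = 4/21, q = 2/9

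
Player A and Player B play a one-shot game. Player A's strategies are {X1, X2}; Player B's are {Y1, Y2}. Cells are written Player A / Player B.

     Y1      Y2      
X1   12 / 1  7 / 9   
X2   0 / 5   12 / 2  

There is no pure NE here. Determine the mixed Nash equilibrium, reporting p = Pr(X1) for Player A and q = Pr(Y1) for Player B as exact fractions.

p = 3/11, q = 5/17

Each player's mixing probability is pinned down by making the *other* player indifferent.
Player B indifferent between Y1 and Y2: p·1 + (1−p)·5 = p·9 + (1−p)·2 ⟹ 5 + (-4)p = 2 + 7p ⟹ p = 3/11.
Player A indifferent between X1 and X2: q·12 + (1−q)·7 = q·0 + (1−q)·12 ⟹ 7 + 5q = 12 + (-12)q ⟹ q = 5/17.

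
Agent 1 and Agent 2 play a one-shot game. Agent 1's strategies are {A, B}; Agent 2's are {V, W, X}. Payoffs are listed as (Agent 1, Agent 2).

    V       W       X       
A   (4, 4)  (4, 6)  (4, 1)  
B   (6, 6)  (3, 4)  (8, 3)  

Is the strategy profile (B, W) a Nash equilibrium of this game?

Holding Agent 2 at W: Agent 1 gets 3 from B but could get 4 by switching to A. Agent 1 has a profitable deviation.

No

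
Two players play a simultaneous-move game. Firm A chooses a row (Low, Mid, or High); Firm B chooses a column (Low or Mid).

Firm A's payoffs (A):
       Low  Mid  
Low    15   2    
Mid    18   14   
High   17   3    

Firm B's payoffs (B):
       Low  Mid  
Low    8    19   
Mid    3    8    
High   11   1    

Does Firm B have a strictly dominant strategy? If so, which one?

None

A strategy is strictly dominant if it gives Firm B a strictly higher payoff than every other strategy, against every choice by the opponent.
Low is not dominant: against Low, Mid gives 19 > 8.
Mid is not dominant: against High, Low gives 11 > 1.
No single strategy is best against every opponent action.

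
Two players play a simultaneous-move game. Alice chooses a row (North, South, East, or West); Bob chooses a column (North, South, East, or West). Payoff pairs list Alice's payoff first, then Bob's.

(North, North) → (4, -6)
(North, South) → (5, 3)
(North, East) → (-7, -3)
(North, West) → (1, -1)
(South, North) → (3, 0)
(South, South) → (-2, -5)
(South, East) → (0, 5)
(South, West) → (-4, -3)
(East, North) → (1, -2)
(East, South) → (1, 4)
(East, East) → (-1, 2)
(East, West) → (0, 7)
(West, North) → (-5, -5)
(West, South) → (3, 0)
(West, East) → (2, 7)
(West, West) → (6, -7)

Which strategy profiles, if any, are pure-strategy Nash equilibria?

(North, South) and (West, East)

Check mutual best responses: a cell is a NE iff neither player can gain by unilaterally deviating.
Alice's best responses — vs North: North (payoff 4); vs South: North (payoff 5); vs East: West (payoff 2); vs West: West (payoff 6).
Bob's best responses — vs North: South (payoff 3); vs South: East (payoff 5); vs East: West (payoff 7); vs West: East (payoff 7).
Mutual best responses occur at (North, South) and (West, East); at each, neither player gains by switching.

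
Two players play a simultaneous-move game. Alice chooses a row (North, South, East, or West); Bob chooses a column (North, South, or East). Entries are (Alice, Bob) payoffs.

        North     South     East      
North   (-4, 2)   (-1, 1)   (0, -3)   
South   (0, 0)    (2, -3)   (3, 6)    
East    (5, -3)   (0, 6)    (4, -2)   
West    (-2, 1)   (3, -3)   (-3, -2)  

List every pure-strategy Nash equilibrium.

There is no pure-strategy Nash equilibrium

Find each player's best response to every opponent strategy; NE are the intersections.
Alice's best responses — vs North: East (payoff 5); vs South: West (payoff 3); vs East: East (payoff 4).
Bob's best responses — vs North: North (payoff 2); vs South: East (payoff 6); vs East: South (payoff 6); vs West: North (payoff 1).
No cell has both players best-responding. For instance, Alice's best reply to South is West, but against West Bob prefers North over South.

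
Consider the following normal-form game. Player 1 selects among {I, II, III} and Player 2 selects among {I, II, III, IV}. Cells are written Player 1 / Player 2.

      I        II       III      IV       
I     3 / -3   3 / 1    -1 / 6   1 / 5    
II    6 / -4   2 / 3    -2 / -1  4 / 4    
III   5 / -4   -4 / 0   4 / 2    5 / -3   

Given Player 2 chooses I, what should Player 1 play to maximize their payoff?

With Player 2 fixed at I, Player 1's payoffs are: I → 3, II → 6, III → 5.
The maximum is 6, achieved by II.

II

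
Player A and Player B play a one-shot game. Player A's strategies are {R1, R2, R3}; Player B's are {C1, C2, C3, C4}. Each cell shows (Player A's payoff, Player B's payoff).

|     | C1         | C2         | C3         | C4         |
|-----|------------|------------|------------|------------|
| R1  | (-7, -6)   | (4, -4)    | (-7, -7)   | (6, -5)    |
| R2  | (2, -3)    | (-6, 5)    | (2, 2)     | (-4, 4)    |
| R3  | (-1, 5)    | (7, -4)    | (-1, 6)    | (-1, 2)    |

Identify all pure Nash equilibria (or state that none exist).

There is no pure-strategy Nash equilibrium

Check mutual best responses: a cell is a NE iff neither player can gain by unilaterally deviating.
Player A's best responses — vs C1: R2 (payoff 2); vs C2: R3 (payoff 7); vs C3: R2 (payoff 2); vs C4: R1 (payoff 6).
Player B's best responses — vs R1: C2 (payoff -4); vs R2: C2 (payoff 5); vs R3: C3 (payoff 6).
No cell has both players best-responding. For instance, Player A's best reply to C3 is R2, but against R2 Player B prefers C2 over C3.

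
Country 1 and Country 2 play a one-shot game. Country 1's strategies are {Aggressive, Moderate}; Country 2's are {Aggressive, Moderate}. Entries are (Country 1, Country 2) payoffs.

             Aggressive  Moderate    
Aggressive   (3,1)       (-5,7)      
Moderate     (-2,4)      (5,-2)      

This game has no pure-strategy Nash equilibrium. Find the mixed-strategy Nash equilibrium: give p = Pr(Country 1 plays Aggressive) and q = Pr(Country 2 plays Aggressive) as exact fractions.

p = 1/2, q = 2/3

In a mixed NE each player is indifferent between their pure strategies, so the opponent's mix sets the indifference.
Country 2 indifferent between Aggressive and Moderate: p·1 + (1−p)·4 = p·7 + (1−p)·(-2) ⟹ 4 + (-3)p = (-2) + 9p ⟹ p = 1/2.
Country 1 indifferent between Aggressive and Moderate: q·3 + (1−q)·(-5) = q·(-2) + (1−q)·5 ⟹ (-5) + 8q = 5 + (-7)q ⟹ q = 2/3.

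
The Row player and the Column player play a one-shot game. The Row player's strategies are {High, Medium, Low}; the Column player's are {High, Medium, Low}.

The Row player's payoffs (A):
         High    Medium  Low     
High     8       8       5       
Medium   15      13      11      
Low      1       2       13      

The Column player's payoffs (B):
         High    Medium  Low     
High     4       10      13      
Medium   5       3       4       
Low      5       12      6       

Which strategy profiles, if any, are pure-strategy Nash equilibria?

(Medium, High)

A profile is a Nash equilibrium when each player is best-responding to the other.
The Row player's best responses — vs High: Medium (payoff 15); vs Medium: Medium (payoff 13); vs Low: Low (payoff 13).
The Column player's best responses — vs High: Low (payoff 13); vs Medium: High (payoff 5); vs Low: Medium (payoff 12).
The only mutual best response is (Medium, High); neither player gains by switching there.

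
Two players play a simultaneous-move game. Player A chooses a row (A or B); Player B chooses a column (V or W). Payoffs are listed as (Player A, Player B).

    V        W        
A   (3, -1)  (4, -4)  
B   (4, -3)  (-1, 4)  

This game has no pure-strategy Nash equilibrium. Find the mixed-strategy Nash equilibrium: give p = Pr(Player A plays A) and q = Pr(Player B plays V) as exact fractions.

Each player's mixing probability is pinned down by making the *other* player indifferent.
Player B indifferent between V and W: p·(-1) + (1−p)·(-3) = p·(-4) + (1−p)·4 ⟹ (-3) + 2p = 4 + (-8)p ⟹ p = 7/10.
Player A indifferent between A and B: q·3 + (1−q)·4 = q·4 + (1−q)·(-1) ⟹ 4 + (-1)q = (-1) + 5q ⟹ q = 5/6.

p = 7/10, q = 5/6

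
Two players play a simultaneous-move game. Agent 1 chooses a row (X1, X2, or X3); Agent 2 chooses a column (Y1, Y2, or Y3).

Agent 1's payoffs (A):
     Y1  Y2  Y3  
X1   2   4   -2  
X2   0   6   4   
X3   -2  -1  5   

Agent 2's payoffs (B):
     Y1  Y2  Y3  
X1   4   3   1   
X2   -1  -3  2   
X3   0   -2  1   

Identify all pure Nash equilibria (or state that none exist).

Find each player's best response to every opponent strategy; NE are the intersections.
Agent 1's best responses — vs Y1: X1 (payoff 2); vs Y2: X2 (payoff 6); vs Y3: X3 (payoff 5).
Agent 2's best responses — vs X1: Y1 (payoff 4); vs X2: Y3 (payoff 2); vs X3: Y3 (payoff 1).
Mutual best responses occur at (X1, Y1) and (X3, Y3); at each, neither player gains by switching.

(X1, Y1) and (X3, Y3)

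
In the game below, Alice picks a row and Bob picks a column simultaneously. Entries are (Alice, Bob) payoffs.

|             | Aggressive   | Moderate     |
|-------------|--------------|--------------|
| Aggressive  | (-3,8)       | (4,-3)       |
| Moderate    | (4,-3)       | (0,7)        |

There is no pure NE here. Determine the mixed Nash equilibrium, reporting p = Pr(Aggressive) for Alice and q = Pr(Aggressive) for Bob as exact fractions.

Each player's mixing probability is pinned down by making the *other* player indifferent.
Bob indifferent between Aggressive and Moderate: p·8 + (1−p)·(-3) = p·(-3) + (1−p)·7 ⟹ (-3) + 11p = 7 + (-10)p ⟹ p = 10/21.
Alice indifferent between Aggressive and Moderate: q·(-3) + (1−q)·4 = q·4 + (1−q)·0 ⟹ 4 + (-7)q = 0 + 4q ⟹ q = 4/11.

p = 10/21, q = 4/11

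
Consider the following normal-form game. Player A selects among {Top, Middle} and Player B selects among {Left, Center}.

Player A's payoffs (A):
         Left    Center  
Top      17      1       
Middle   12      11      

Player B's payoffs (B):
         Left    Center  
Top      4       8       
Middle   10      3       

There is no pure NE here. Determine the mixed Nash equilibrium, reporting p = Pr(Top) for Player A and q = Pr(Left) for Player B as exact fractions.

In a mixed NE each player is indifferent between their pure strategies, so the opponent's mix sets the indifference.
Player B indifferent between Left and Center: p·4 + (1−p)·10 = p·8 + (1−p)·3 ⟹ 10 + (-6)p = 3 + 5p ⟹ p = 7/11.
Player A indifferent between Top and Middle: q·17 + (1−q)·1 = q·12 + (1−q)·11 ⟹ 1 + 16q = 11 + 1q ⟹ q = 2/3.

p = 7/11, q = 2/3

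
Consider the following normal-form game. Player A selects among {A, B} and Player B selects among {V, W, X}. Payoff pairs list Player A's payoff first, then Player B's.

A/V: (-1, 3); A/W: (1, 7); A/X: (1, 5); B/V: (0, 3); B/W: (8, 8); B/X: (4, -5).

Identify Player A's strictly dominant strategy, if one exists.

B

Check whether one of Player A's strategies beats all alternatives regardless of what the opponent does.
B strictly dominates: vs V: 0 > -1; vs W: 8 > 1; vs X: 4 > 1.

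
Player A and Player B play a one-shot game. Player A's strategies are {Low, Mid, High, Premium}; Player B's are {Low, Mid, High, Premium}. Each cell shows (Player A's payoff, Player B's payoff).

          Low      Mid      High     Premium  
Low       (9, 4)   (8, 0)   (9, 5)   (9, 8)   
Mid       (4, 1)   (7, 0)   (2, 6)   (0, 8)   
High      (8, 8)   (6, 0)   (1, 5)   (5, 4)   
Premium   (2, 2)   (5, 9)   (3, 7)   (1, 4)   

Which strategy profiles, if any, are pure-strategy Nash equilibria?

(Low, Premium)

Find each player's best response to every opponent strategy; NE are the intersections.
Player A's best responses — vs Low: Low (payoff 9); vs Mid: Low (payoff 8); vs High: Low (payoff 9); vs Premium: Low (payoff 9).
Player B's best responses — vs Low: Premium (payoff 8); vs Mid: Premium (payoff 8); vs High: Low (payoff 8); vs Premium: Mid (payoff 9).
The only mutual best response is (Low, Premium); neither player gains by switching there.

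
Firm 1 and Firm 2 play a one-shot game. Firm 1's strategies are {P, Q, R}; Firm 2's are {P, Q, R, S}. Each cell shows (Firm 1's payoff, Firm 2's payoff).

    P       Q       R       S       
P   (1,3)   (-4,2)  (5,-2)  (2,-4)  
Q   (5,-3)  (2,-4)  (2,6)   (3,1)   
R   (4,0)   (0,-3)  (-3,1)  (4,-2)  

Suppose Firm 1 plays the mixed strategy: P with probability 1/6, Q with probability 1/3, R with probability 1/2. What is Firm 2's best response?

R

Compute Firm 2's expected payoff from each pure strategy against the given mix.
P: (1/6)·3 + (1/3)·(-3) + (1/2)·0 = -1/2
Q: (1/6)·2 + (1/3)·(-4) + (1/2)·(-3) = -5/2
R: (1/6)·(-2) + (1/3)·6 + (1/2)·1 = 13/6
S: (1/6)·(-4) + (1/3)·1 + (1/2)·(-2) = -4/3
Highest expected payoff is 13/6, from R.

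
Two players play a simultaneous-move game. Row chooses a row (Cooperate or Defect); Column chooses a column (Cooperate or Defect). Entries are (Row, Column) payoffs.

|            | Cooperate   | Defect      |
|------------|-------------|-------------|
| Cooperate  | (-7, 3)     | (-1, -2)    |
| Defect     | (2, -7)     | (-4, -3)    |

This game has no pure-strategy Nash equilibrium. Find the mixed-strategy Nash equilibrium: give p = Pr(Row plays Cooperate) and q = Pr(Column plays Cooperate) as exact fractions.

Each player's mixing probability is pinned down by making the *other* player indifferent.
Column indifferent between Cooperate and Defect: p·3 + (1−p)·(-7) = p·(-2) + (1−p)·(-3) ⟹ (-7) + 10p = (-3) + 1p ⟹ p = 4/9.
Row indifferent between Cooperate and Defect: q·(-7) + (1−q)·(-1) = q·2 + (1−q)·(-4) ⟹ (-1) + (-6)q = (-4) + 6q ⟹ q = 1/4.

p = 4/9, q = 1/4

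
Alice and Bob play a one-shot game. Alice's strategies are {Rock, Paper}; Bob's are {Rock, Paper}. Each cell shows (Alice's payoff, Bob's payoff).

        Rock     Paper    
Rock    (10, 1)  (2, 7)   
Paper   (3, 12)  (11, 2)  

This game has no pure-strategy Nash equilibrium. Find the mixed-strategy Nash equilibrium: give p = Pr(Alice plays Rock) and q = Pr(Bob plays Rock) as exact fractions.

Each player's mixing probability is pinned down by making the *other* player indifferent.
Bob indifferent between Rock and Paper: p·1 + (1−p)·12 = p·7 + (1−p)·2 ⟹ 12 + (-11)p = 2 + 5p ⟹ p = 5/8.
Alice indifferent between Rock and Paper: q·10 + (1−q)·2 = q·3 + (1−q)·11 ⟹ 2 + 8q = 11 + (-8)q ⟹ q = 9/16.

p = 5/8, q = 9/16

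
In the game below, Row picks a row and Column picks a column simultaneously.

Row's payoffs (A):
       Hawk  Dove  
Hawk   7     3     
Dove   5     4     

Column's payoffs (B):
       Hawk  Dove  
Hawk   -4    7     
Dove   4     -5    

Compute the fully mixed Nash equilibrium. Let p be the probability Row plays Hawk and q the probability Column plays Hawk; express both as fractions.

In a mixed NE each player is indifferent between their pure strategies, so the opponent's mix sets the indifference.
Column indifferent between Hawk and Dove: p·(-4) + (1−p)·4 = p·7 + (1−p)·(-5) ⟹ 4 + (-8)p = (-5) + 12p ⟹ p = 9/20.
Row indifferent between Hawk and Dove: q·7 + (1−q)·3 = q·5 + (1−q)·4 ⟹ 3 + 4q = 4 + 1q ⟹ q = 1/3.

p = 9/20, q = 1/3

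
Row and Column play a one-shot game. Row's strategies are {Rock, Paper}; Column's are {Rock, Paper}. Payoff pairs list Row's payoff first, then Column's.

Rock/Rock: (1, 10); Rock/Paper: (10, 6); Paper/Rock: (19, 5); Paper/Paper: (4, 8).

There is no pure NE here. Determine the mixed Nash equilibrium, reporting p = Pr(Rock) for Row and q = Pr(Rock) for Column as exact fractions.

p = 3/7, q = 1/4

Each player's mixing probability is pinned down by making the *other* player indifferent.
Column indifferent between Rock and Paper: p·10 + (1−p)·5 = p·6 + (1−p)·8 ⟹ 5 + 5p = 8 + (-2)p ⟹ p = 3/7.
Row indifferent between Rock and Paper: q·1 + (1−q)·10 = q·19 + (1−q)·4 ⟹ 10 + (-9)q = 4 + 15q ⟹ q = 1/4.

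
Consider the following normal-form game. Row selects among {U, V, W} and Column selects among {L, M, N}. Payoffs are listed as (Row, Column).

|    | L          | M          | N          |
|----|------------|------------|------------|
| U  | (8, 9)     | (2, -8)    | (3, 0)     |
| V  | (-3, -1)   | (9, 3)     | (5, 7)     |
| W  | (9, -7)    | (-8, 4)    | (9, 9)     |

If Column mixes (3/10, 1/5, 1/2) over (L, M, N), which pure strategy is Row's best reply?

W

Row's best reply maximizes expected payoff against the mix.
U: (3/10)·8 + (1/5)·2 + (1/2)·3 = 43/10
V: (3/10)·(-3) + (1/5)·9 + (1/2)·5 = 17/5
W: (3/10)·9 + (1/5)·(-8) + (1/2)·9 = 28/5
Highest expected payoff is 28/5, from W.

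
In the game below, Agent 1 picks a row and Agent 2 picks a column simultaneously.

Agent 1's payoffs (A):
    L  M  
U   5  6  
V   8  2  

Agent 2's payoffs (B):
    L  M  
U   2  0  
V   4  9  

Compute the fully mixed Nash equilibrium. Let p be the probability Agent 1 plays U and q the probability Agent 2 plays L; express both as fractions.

Each player's mixing probability is pinned down by making the *other* player indifferent.
Agent 2 indifferent between L and M: p·2 + (1−p)·4 = p·0 + (1−p)·9 ⟹ 4 + (-2)p = 9 + (-9)p ⟹ p = 5/7.
Agent 1 indifferent between U and V: q·5 + (1−q)·6 = q·8 + (1−q)·2 ⟹ 6 + (-1)q = 2 + 6q ⟹ q = 4/7.

p = 5/7, q = 4/7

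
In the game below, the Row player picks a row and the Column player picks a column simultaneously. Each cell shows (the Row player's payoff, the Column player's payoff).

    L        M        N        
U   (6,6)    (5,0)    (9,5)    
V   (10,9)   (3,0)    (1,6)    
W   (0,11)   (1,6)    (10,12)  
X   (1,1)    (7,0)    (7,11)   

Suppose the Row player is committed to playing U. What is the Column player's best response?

L

With the Row player fixed at U, the Column player's payoffs are: L → 6, M → 0, N → 5.
The maximum is 6, achieved by L.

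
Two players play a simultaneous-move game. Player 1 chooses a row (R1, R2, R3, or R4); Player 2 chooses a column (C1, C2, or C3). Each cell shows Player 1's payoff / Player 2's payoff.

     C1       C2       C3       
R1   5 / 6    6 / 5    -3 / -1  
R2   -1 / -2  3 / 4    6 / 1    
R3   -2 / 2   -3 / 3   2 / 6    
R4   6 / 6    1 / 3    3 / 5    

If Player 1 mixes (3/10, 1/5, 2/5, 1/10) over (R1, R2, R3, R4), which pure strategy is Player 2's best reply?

Compute Player 2's expected payoff from each pure strategy against the given mix.
C1: (3/10)·6 + (1/5)·(-2) + (2/5)·2 + (1/10)·6 = 14/5
C2: (3/10)·5 + (1/5)·4 + (2/5)·3 + (1/10)·3 = 19/5
C3: (3/10)·(-1) + (1/5)·1 + (2/5)·6 + (1/10)·5 = 14/5
Highest expected payoff is 19/5, from C2.

C2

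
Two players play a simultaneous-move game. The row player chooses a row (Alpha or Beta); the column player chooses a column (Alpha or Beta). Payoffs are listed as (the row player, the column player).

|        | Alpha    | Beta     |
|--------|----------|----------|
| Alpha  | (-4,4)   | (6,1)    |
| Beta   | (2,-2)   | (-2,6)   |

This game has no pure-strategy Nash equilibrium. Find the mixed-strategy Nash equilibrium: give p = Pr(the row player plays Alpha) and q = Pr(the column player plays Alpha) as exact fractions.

p = 8/11, q = 4/7

In a mixed NE each player is indifferent between their pure strategies, so the opponent's mix sets the indifference.
The column player indifferent between Alpha and Beta: p·4 + (1−p)·(-2) = p·1 + (1−p)·6 ⟹ (-2) + 6p = 6 + (-5)p ⟹ p = 8/11.
The row player indifferent between Alpha and Beta: q·(-4) + (1−q)·6 = q·2 + (1−q)·(-2) ⟹ 6 + (-10)q = (-2) + 4q ⟹ q = 4/7.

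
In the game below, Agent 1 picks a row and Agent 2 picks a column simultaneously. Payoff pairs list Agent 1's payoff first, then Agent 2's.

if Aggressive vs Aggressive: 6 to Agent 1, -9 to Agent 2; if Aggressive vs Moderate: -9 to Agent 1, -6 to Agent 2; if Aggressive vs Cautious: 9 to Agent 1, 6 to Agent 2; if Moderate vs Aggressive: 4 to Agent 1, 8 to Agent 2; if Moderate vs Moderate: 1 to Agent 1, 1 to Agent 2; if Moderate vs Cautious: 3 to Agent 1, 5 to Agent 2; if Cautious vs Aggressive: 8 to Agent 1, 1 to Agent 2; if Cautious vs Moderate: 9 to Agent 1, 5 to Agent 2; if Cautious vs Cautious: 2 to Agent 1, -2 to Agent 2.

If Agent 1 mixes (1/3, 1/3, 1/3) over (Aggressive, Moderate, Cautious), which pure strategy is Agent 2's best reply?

Cautious

Compute Agent 2's expected payoff from each pure strategy against the given mix.
Aggressive: (1/3)·(-9) + (1/3)·8 + (1/3)·1 = 0
Moderate: (1/3)·(-6) + (1/3)·1 + (1/3)·5 = 0
Cautious: (1/3)·6 + (1/3)·5 + (1/3)·(-2) = 3
Highest expected payoff is 3, from Cautious.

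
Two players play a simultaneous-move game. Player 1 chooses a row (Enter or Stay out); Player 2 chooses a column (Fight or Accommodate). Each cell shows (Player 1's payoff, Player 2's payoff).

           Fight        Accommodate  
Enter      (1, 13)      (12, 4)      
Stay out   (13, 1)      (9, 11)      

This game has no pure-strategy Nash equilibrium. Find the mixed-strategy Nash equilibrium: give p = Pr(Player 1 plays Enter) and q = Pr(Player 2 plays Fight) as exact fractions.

In a mixed NE each player is indifferent between their pure strategies, so the opponent's mix sets the indifference.
Player 2 indifferent between Fight and Accommodate: p·13 + (1−p)·1 = p·4 + (1−p)·11 ⟹ 1 + 12p = 11 + (-7)p ⟹ p = 10/19.
Player 1 indifferent between Enter and Stay out: q·1 + (1−q)·12 = q·13 + (1−q)·9 ⟹ 12 + (-11)q = 9 + 4q ⟹ q = 1/5.

p = 10/19, q = 1/5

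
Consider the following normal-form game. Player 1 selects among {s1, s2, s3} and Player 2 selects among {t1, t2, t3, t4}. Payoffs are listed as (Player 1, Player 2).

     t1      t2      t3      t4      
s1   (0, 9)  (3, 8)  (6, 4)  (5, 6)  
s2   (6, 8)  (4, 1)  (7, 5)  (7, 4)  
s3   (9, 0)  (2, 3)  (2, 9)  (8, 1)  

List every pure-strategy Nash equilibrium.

There is no pure-strategy Nash equilibrium

Check mutual best responses: a cell is a NE iff neither player can gain by unilaterally deviating.
Player 1's best responses — vs t1: s3 (payoff 9); vs t2: s2 (payoff 4); vs t3: s2 (payoff 7); vs t4: s3 (payoff 8).
Player 2's best responses — vs s1: t1 (payoff 9); vs s2: t1 (payoff 8); vs s3: t3 (payoff 9).
No cell has both players best-responding. For instance, Player 1's best reply to t3 is s2, but against s2 Player 2 prefers t1 over t3.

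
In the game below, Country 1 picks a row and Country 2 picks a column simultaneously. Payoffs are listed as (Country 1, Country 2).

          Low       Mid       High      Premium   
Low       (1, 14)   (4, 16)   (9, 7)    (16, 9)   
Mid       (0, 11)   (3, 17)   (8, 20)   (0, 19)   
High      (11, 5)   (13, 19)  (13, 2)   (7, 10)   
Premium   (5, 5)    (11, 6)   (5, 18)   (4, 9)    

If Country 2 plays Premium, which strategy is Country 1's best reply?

With Country 2 fixed at Premium, Country 1's payoffs are: Low → 16, Mid → 0, High → 7, Premium → 4.
The maximum is 16, achieved by Low.

Low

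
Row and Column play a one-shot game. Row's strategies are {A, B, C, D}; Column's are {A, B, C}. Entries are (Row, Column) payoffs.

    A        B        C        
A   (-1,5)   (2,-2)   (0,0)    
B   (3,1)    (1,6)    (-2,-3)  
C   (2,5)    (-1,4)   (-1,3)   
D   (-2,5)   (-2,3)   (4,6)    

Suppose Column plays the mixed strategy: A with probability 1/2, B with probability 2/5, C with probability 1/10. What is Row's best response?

Compute Row's expected payoff from each pure strategy against the given mix.
A: (1/2)·(-1) + (2/5)·2 + (1/10)·0 = 3/10
B: (1/2)·3 + (2/5)·1 + (1/10)·(-2) = 17/10
C: (1/2)·2 + (2/5)·(-1) + (1/10)·(-1) = 1/2
D: (1/2)·(-2) + (2/5)·(-2) + (1/10)·4 = -7/5
Highest expected payoff is 17/10, from B.

B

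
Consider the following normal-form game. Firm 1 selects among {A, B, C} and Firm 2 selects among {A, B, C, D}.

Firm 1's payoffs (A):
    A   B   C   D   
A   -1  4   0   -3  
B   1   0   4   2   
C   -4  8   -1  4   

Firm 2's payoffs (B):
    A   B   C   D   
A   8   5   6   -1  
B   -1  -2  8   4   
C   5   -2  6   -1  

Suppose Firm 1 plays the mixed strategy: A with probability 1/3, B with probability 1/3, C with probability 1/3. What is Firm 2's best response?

C

Compute Firm 2's expected payoff from each pure strategy against the given mix.
A: (1/3)·8 + (1/3)·(-1) + (1/3)·5 = 4
B: (1/3)·5 + (1/3)·(-2) + (1/3)·(-2) = 1/3
C: (1/3)·6 + (1/3)·8 + (1/3)·6 = 20/3
D: (1/3)·(-1) + (1/3)·4 + (1/3)·(-1) = 2/3
Highest expected payoff is 20/3, from C.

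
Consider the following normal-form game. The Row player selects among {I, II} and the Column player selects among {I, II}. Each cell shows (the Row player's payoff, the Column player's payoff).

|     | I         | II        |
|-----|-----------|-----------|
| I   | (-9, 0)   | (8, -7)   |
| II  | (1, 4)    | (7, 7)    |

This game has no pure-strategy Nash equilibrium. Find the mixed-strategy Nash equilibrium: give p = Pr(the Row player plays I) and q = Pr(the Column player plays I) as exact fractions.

p = 3/10, q = 1/11

Each player's mixing probability is pinned down by making the *other* player indifferent.
The Column player indifferent between I and II: p·0 + (1−p)·4 = p·(-7) + (1−p)·7 ⟹ 4 + (-4)p = 7 + (-14)p ⟹ p = 3/10.
The Row player indifferent between I and II: q·(-9) + (1−q)·8 = q·1 + (1−q)·7 ⟹ 8 + (-17)q = 7 + (-6)q ⟹ q = 1/11.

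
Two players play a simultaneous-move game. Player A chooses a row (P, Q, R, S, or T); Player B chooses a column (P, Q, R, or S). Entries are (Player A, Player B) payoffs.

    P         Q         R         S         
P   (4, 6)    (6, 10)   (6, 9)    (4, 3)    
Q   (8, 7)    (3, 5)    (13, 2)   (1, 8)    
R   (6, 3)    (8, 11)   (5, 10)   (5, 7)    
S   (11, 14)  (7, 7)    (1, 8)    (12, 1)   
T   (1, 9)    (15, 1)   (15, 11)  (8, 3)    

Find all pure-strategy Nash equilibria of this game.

(S, P) and (T, R)

Find each player's best response to every opponent strategy; NE are the intersections.
Player A's best responses — vs P: S (payoff 11); vs Q: T (payoff 15); vs R: T (payoff 15); vs S: S (payoff 12).
Player B's best responses — vs P: Q (payoff 10); vs Q: S (payoff 8); vs R: Q (payoff 11); vs S: P (payoff 14); vs T: R (payoff 11).
Mutual best responses occur at (S, P) and (T, R); at each, neither player gains by switching.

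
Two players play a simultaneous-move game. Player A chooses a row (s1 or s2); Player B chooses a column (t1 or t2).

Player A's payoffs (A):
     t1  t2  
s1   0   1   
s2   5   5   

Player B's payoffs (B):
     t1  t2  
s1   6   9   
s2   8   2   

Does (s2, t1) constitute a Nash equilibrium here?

Yes

Holding Player B at t1: Player A gets 5 from s2, versus 0 from s1. No profitable deviation for Player A.
Holding Player A at s2: Player B gets 8 from t1, versus 2 from t2. No profitable deviation for Player B either.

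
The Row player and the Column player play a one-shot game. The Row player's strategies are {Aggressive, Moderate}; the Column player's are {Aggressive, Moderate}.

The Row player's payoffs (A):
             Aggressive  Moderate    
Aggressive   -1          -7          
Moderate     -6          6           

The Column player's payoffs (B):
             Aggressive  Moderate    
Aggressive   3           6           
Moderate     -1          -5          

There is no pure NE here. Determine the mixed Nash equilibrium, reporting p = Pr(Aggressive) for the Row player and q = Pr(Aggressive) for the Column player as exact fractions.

p = 4/7, q = 13/18

In a mixed NE each player is indifferent between their pure strategies, so the opponent's mix sets the indifference.
The Column player indifferent between Aggressive and Moderate: p·3 + (1−p)·(-1) = p·6 + (1−p)·(-5) ⟹ (-1) + 4p = (-5) + 11p ⟹ p = 4/7.
The Row player indifferent between Aggressive and Moderate: q·(-1) + (1−q)·(-7) = q·(-6) + (1−q)·6 ⟹ (-7) + 6q = 6 + (-12)q ⟹ q = 13/18.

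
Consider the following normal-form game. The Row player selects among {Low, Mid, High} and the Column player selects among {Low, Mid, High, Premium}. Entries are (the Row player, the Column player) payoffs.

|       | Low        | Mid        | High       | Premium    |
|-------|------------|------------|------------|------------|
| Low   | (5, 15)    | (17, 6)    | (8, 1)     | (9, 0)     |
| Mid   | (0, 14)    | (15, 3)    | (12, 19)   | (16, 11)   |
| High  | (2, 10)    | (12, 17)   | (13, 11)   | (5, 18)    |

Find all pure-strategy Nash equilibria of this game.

(Low, Low)

Check mutual best responses: a cell is a NE iff neither player can gain by unilaterally deviating.
The Row player's best responses — vs Low: Low (payoff 5); vs Mid: Low (payoff 17); vs High: High (payoff 13); vs Premium: Mid (payoff 16).
The Column player's best responses — vs Low: Low (payoff 15); vs Mid: High (payoff 19); vs High: Premium (payoff 18).
The only mutual best response is (Low, Low); neither player gains by switching there.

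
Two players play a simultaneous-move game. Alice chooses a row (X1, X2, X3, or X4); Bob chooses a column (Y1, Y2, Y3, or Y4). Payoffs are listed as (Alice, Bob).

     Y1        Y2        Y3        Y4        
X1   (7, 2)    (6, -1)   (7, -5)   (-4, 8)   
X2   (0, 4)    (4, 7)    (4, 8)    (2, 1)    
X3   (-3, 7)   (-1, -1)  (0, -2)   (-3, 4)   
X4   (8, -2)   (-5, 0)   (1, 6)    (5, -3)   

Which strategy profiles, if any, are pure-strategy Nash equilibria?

There is no pure-strategy Nash equilibrium

Check mutual best responses: a cell is a NE iff neither player can gain by unilaterally deviating.
Alice's best responses — vs Y1: X4 (payoff 8); vs Y2: X1 (payoff 6); vs Y3: X1 (payoff 7); vs Y4: X4 (payoff 5).
Bob's best responses — vs X1: Y4 (payoff 8); vs X2: Y3 (payoff 8); vs X3: Y1 (payoff 7); vs X4: Y3 (payoff 6).
No cell has both players best-responding. For instance, Alice's best reply to Y1 is X4, but against X4 Bob prefers Y3 over Y1.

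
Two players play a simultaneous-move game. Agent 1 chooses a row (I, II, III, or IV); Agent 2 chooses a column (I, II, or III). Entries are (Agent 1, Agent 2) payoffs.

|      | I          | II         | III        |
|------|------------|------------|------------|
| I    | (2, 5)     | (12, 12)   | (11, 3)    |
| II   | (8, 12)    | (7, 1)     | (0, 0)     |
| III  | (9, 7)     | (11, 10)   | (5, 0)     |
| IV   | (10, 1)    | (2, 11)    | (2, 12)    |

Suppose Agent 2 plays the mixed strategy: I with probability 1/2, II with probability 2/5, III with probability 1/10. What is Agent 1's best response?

Agent 1's best reply maximizes expected payoff against the mix.
I: (1/2)·2 + (2/5)·12 + (1/10)·11 = 69/10
II: (1/2)·8 + (2/5)·7 + (1/10)·0 = 34/5
III: (1/2)·9 + (2/5)·11 + (1/10)·5 = 47/5
IV: (1/2)·10 + (2/5)·2 + (1/10)·2 = 6
Highest expected payoff is 47/5, from III.

III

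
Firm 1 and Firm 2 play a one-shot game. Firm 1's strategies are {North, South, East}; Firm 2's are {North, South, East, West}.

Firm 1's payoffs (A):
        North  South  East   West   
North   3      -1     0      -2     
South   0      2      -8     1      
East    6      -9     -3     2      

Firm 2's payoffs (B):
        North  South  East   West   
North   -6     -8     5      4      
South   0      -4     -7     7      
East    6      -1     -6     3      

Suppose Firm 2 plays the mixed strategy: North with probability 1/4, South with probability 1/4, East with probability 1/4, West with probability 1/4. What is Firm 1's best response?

Compute Firm 1's expected payoff from each pure strategy against the given mix.
North: (1/4)·3 + (1/4)·(-1) + (1/4)·0 + (1/4)·(-2) = 0
South: (1/4)·0 + (1/4)·2 + (1/4)·(-8) + (1/4)·1 = -5/4
East: (1/4)·6 + (1/4)·(-9) + (1/4)·(-3) + (1/4)·2 = -1
Highest expected payoff is 0, from North.

North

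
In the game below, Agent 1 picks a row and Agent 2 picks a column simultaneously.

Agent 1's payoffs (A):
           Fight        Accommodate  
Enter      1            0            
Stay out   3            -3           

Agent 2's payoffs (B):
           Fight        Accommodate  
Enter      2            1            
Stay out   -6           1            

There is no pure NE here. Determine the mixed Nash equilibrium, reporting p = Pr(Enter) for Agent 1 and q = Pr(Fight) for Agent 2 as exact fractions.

In a mixed NE each player is indifferent between their pure strategies, so the opponent's mix sets the indifference.
Agent 2 indifferent between Fight and Accommodate: p·2 + (1−p)·(-6) = p·1 + (1−p)·1 ⟹ (-6) + 8p = 1 + 0p ⟹ p = 7/8.
Agent 1 indifferent between Enter and Stay out: q·1 + (1−q)·0 = q·3 + (1−q)·(-3) ⟹ 0 + 1q = (-3) + 6q ⟹ q = 3/5.

p = 7/8, q = 3/5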